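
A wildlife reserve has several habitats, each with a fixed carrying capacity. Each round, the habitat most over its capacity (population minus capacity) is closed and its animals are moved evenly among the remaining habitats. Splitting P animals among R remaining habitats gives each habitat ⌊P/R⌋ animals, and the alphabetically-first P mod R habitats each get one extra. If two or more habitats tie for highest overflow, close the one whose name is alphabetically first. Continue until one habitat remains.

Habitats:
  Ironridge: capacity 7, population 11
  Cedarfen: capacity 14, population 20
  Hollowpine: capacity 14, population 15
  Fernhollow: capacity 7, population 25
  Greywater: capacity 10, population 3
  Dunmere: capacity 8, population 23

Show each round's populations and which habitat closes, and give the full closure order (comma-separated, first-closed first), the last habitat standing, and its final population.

Round 1: Cedarfen=20 Dunmere=23 Fernhollow=25 Greywater=3 Hollowpine=15 Ironridge=11 → close Fernhollow (overflow 18)
  25÷5 = 5 each, +1 to first 0
Round 2: Cedarfen=25 Dunmere=28 Greywater=8 Hollowpine=20 Ironridge=16 → close Dunmere (overflow 20)
  28÷4 = 7 each, +1 to first 0
Round 3: Cedarfen=32 Greywater=15 Hollowpine=27 Ironridge=23 → close Cedarfen (overflow 18)
  32÷3 = 10 each, +1 to first 2
Round 4: Greywater=26 Hollowpine=38 Ironridge=33 → close Ironridge (overflow 26)
  33÷2 = 16 each, +1 to first 1
Round 5: Greywater=43 Hollowpine=54 → close Hollowpine (overflow 40)
  54÷1 = 54 each, +1 to first 0

Closure order: Fernhollow, Dunmere, Cedarfen, Ironridge, Hollowpine
Last habitat: Greywater with 97 animals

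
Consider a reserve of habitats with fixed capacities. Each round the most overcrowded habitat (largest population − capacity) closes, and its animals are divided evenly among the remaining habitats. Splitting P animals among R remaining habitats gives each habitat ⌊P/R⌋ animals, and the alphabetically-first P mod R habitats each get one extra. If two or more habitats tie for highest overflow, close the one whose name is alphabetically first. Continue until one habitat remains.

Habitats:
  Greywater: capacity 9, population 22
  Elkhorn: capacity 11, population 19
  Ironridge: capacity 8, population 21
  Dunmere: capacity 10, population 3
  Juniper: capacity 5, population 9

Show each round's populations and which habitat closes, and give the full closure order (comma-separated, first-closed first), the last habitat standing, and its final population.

Closure order: Greywater, Ironridge, Elkhorn, Juniper
Last habitat: Dunmere with 74 animals

Round 1: Dunmere=3 Elkhorn=19 Greywater=22 Ironridge=21 Juniper=9 → close Greywater (overflow 13)
  22÷4 = 5 each, +1 to first 2
Round 2: Dunmere=9 Elkhorn=25 Ironridge=26 Juniper=14 → close Ironridge (overflow 18)
  26÷3 = 8 each, +1 to first 2
Round 3: Dunmere=18 Elkhorn=34 Juniper=22 → close Elkhorn (overflow 23)
  34÷2 = 17 each, +1 to first 0
Round 4: Dunmere=35 Juniper=39 → close Juniper (overflow 34)
  39÷1 = 39 each, +1 to first 0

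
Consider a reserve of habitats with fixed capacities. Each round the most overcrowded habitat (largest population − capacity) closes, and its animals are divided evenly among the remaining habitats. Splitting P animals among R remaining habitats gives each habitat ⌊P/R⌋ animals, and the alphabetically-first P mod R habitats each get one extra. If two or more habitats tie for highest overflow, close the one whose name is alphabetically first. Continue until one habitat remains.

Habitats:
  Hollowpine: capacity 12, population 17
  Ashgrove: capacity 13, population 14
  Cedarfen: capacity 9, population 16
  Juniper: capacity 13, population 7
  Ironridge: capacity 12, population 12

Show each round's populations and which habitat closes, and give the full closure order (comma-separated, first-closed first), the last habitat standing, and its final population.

Round 1: Ashgrove=14 Cedarfen=16 Hollowpine=17 Ironridge=12 Juniper=7 → close Cedarfen (overflow 7)
  16÷4 = 4 each, +1 to first 0
Round 2: Ashgrove=18 Hollowpine=21 Ironridge=16 Juniper=11 → close Hollowpine (overflow 9)
  21÷3 = 7 each, +1 to first 0
Round 3: Ashgrove=25 Ironridge=23 Juniper=18 → close Ashgrove (overflow 12)
  25÷2 = 12 each, +1 to first 1
Round 4: Ironridge=36 Juniper=30 → close Ironridge (overflow 24)
  36÷1 = 36 each, +1 to first 0

Closure order: Cedarfen, Hollowpine, Ashgrove, Ironridge
Last habitat: Juniper with 66 animals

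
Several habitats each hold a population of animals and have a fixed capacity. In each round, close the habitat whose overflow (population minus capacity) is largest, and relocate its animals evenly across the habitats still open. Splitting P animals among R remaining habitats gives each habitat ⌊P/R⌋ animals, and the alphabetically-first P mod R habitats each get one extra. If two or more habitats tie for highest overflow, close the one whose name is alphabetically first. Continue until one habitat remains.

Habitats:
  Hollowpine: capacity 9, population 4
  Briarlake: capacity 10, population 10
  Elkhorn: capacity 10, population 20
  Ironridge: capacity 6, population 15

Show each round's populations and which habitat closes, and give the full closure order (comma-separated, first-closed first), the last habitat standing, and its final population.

Closure order: Elkhorn, Ironridge, Briarlake
Last habitat: Hollowpine with 49 animals

Round 1: Briarlake=10 Elkhorn=20 Hollowpine=4 Ironridge=15 → close Elkhorn (overflow 10)
  20÷3 = 6 each, +1 to first 2
Round 2: Briarlake=17 Hollowpine=11 Ironridge=21 → close Ironridge (overflow 15)
  21÷2 = 10 each, +1 to first 1
Round 3: Briarlake=28 Hollowpine=21 → close Briarlake (overflow 18)
  28÷1 = 28 each, +1 to first 0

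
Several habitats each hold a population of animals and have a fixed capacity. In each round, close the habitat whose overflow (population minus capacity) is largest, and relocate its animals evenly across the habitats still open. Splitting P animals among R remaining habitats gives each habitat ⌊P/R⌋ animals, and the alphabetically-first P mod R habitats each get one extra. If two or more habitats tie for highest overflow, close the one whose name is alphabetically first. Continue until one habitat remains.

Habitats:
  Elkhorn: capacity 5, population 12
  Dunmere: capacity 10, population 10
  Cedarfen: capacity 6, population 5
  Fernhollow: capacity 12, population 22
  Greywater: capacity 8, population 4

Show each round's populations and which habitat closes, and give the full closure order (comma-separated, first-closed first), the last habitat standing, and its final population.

Round 1: Cedarfen=5 Dunmere=10 Elkhorn=12 Fernhollow=22 Greywater=4 → close Fernhollow (overflow 10)
  22÷4 = 5 each, +1 to first 2
Round 2: Cedarfen=11 Dunmere=16 Elkhorn=17 Greywater=9 → close Elkhorn (overflow 12)
  17÷3 = 5 each, +1 to first 2
Round 3: Cedarfen=17 Dunmere=22 Greywater=14 → close Dunmere (overflow 12)
  22÷2 = 11 each, +1 to first 0
Round 4: Cedarfen=28 Greywater=25 → close Cedarfen (overflow 22)
  28÷1 = 28 each, +1 to first 0

Closure order: Fernhollow, Elkhorn, Dunmere, Cedarfen
Last habitat: Greywater with 53 animals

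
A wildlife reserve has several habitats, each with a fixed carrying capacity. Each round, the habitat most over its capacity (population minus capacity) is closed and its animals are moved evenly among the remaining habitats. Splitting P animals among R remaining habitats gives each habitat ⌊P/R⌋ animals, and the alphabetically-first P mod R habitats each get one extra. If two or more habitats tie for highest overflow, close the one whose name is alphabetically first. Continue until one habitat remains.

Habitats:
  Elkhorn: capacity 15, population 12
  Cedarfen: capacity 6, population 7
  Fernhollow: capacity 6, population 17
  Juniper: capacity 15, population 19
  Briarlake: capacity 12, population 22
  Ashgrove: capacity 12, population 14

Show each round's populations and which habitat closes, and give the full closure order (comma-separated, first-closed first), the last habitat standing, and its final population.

Closure order: Fernhollow, Briarlake, Ashgrove, Juniper, Cedarfen
Last habitat: Elkhorn with 91 animals

Round 1: Ashgrove=14 Briarlake=22 Cedarfen=7 Elkhorn=12 Fernhollow=17 Juniper=19 → close Fernhollow (overflow 11)
  17÷5 = 3 each, +1 to first 2
Round 2: Ashgrove=18 Briarlake=26 Cedarfen=10 Elkhorn=15 Juniper=22 → close Briarlake (overflow 14)
  26÷4 = 6 each, +1 to first 2
Round 3: Ashgrove=25 Cedarfen=17 Elkhorn=21 Juniper=28 → close Ashgrove (overflow 13)
  25÷3 = 8 each, +1 to first 1
Round 4: Cedarfen=26 Elkhorn=29 Juniper=36 → close Juniper (overflow 21)
  36÷2 = 18 each, +1 to first 0
Round 5: Cedarfen=44 Elkhorn=47 → close Cedarfen (overflow 38)
  44÷1 = 44 each, +1 to first 0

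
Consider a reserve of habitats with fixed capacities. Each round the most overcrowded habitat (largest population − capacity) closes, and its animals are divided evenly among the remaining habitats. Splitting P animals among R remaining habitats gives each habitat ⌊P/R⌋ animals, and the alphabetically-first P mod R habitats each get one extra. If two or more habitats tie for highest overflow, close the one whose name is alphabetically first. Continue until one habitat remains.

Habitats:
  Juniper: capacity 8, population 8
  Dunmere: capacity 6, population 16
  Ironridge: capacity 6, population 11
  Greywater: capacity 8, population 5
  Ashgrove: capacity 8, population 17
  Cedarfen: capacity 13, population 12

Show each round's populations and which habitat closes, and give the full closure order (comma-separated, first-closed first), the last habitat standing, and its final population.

Closure order: Dunmere, Ashgrove, Ironridge, Cedarfen, Juniper
Last habitat: Greywater with 69 animals

Round 1: Ashgrove=17 Cedarfen=12 Dunmere=16 Greywater=5 Ironridge=11 Juniper=8 → close Dunmere (overflow 10)
  16÷5 = 3 each, +1 to first 1
Round 2: Ashgrove=21 Cedarfen=15 Greywater=8 Ironridge=14 Juniper=11 → close Ashgrove (overflow 13)
  21÷4 = 5 each, +1 to first 1
Round 3: Cedarfen=21 Greywater=13 Ironridge=19 Juniper=16 → close Ironridge (overflow 13)
  19÷3 = 6 each, +1 to first 1
Round 4: Cedarfen=28 Greywater=19 Juniper=22 → close Cedarfen (overflow 15)
  28÷2 = 14 each, +1 to first 0
Round 5: Greywater=33 Juniper=36 → close Juniper (overflow 28)
  36÷1 = 36 each, +1 to first 0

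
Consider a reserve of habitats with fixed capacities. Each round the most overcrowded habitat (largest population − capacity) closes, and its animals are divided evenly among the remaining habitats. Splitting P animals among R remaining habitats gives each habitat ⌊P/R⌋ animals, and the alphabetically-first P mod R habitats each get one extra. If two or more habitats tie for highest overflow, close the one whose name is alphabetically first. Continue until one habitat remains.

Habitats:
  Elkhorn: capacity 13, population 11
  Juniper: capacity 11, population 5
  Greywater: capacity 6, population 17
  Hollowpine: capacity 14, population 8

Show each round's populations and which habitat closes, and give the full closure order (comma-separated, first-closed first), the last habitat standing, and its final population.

Round 1: Elkhorn=11 Greywater=17 Hollowpine=8 Juniper=5 → close Greywater (overflow 11)
  17÷3 = 5 each, +1 to first 2
Round 2: Elkhorn=17 Hollowpine=14 Juniper=10 → close Elkhorn (overflow 4)
  17÷2 = 8 each, +1 to first 1
Round 3: Hollowpine=23 Juniper=18 → close Hollowpine (overflow 9)
  23÷1 = 23 each, +1 to first 0

Closure order: Greywater, Elkhorn, Hollowpine
Last habitat: Juniper with 41 animals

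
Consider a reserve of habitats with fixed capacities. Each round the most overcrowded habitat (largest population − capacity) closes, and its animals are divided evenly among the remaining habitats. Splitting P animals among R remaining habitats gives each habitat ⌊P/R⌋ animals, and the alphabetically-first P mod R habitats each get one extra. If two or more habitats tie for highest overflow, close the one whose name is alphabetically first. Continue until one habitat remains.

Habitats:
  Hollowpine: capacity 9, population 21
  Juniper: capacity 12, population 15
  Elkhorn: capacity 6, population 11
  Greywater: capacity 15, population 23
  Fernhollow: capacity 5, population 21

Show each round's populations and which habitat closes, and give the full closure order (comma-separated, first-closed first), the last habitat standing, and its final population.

Round 1: Elkhorn=11 Fernhollow=21 Greywater=23 Hollowpine=21 Juniper=15 → close Fernhollow (overflow 16)
  21÷4 = 5 each, +1 to first 1
Round 2: Elkhorn=17 Greywater=28 Hollowpine=26 Juniper=20 → close Hollowpine (overflow 17)
  26÷3 = 8 each, +1 to first 2
Round 3: Elkhorn=26 Greywater=37 Juniper=28 → close Greywater (overflow 22)
  37÷2 = 18 each, +1 to first 1
Round 4: Elkhorn=45 Juniper=46 → close Elkhorn (overflow 39)
  45÷1 = 45 each, +1 to first 0

Closure order: Fernhollow, Hollowpine, Greywater, Elkhorn
Last habitat: Juniper with 91 animals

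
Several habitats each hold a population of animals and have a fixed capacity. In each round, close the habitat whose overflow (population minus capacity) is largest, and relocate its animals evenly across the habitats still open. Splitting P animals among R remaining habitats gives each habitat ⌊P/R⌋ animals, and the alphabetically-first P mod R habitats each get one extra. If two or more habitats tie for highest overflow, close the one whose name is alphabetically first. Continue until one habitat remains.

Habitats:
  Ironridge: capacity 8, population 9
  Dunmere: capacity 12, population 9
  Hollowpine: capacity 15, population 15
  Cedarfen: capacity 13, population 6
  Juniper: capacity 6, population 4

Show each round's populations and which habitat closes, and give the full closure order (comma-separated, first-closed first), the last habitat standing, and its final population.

Round 1: Cedarfen=6 Dunmere=9 Hollowpine=15 Ironridge=9 Juniper=4 → close Ironridge (overflow 1)
  9÷4 = 2 each, +1 to first 1
Round 2: Cedarfen=9 Dunmere=11 Hollowpine=17 Juniper=6 → close Hollowpine (overflow 2)
  17÷3 = 5 each, +1 to first 2
Round 3: Cedarfen=15 Dunmere=17 Juniper=11 → close Dunmere (overflow 5)
  17÷2 = 8 each, +1 to first 1
Round 4: Cedarfen=24 Juniper=19 → close Juniper (overflow 13)
  19÷1 = 19 each, +1 to first 0

Closure order: Ironridge, Hollowpine, Dunmere, Juniper
Last habitat: Cedarfen with 43 animals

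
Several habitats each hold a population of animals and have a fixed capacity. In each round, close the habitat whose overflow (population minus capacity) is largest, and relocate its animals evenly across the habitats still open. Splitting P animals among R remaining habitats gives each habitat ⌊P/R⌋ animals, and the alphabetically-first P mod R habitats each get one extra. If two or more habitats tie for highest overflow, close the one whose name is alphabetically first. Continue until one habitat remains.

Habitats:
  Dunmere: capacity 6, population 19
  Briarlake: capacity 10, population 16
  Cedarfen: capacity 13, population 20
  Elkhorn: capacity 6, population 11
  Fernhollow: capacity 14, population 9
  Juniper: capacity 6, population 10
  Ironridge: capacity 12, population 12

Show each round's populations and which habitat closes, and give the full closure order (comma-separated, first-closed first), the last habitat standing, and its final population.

Closure order: Dunmere, Briarlake, Cedarfen, Elkhorn, Juniper, Ironridge
Last habitat: Fernhollow with 97 animals

Round 1: Briarlake=16 Cedarfen=20 Dunmere=19 Elkhorn=11 Fernhollow=9 Ironridge=12 Juniper=10 → close Dunmere (overflow 13)
  19÷6 = 3 each, +1 to first 1
Round 2: Briarlake=20 Cedarfen=23 Elkhorn=14 Fernhollow=12 Ironridge=15 Juniper=13 → close Briarlake (overflow 10)
  20÷5 = 4 each, +1 to first 0
Round 3: Cedarfen=27 Elkhorn=18 Fernhollow=16 Ironridge=19 Juniper=17 → close Cedarfen (overflow 14)
  27÷4 = 6 each, +1 to first 3
Round 4: Elkhorn=25 Fernhollow=23 Ironridge=26 Juniper=23 → close Elkhorn (overflow 19)
  25÷3 = 8 each, +1 to first 1
Round 5: Fernhollow=32 Ironridge=34 Juniper=31 → close Juniper (overflow 25)
  31÷2 = 15 each, +1 to first 1
Round 6: Fernhollow=48 Ironridge=49 → close Ironridge (overflow 37)
  49÷1 = 49 each, +1 to first 0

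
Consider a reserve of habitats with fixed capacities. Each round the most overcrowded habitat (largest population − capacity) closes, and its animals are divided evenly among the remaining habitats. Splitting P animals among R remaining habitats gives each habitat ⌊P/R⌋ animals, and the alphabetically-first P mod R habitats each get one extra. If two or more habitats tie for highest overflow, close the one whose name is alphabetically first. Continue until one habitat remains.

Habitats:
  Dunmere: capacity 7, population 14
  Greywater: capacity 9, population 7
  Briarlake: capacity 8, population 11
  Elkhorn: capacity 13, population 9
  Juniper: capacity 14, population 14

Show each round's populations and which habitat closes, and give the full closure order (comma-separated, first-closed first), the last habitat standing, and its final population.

Round 1: Briarlake=11 Dunmere=14 Elkhorn=9 Greywater=7 Juniper=14 → close Dunmere (overflow 7)
  14÷4 = 3 each, +1 to first 2
Round 2: Briarlake=15 Elkhorn=13 Greywater=10 Juniper=17 → close Briarlake (overflow 7)
  15÷3 = 5 each, +1 to first 0
Round 3: Elkhorn=18 Greywater=15 Juniper=22 → close Juniper (overflow 8)
  22÷2 = 11 each, +1 to first 0
Round 4: Elkhorn=29 Greywater=26 → close Greywater (overflow 17)
  26÷1 = 26 each, +1 to first 0

Closure order: Dunmere, Briarlake, Juniper, Greywater
Last habitat: Elkhorn with 55 animals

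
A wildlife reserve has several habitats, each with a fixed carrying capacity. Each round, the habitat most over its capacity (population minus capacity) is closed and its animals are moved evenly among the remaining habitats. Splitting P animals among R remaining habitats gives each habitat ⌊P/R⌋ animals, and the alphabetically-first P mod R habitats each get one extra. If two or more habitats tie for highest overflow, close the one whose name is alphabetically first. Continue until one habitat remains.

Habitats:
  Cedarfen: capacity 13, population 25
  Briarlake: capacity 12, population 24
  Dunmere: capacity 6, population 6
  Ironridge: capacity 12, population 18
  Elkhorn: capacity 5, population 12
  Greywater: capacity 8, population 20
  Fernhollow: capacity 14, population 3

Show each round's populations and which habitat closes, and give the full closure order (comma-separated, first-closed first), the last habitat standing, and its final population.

Closure order: Briarlake, Cedarfen, Greywater, Elkhorn, Ironridge, Dunmere
Last habitat: Fernhollow with 108 animals

Round 1: Briarlake=24 Cedarfen=25 Dunmere=6 Elkhorn=12 Fernhollow=3 Greywater=20 Ironridge=18 → close Briarlake (overflow 12)
  24÷6 = 4 each, +1 to first 0
Round 2: Cedarfen=29 Dunmere=10 Elkhorn=16 Fernhollow=7 Greywater=24 Ironridge=22 → close Cedarfen (overflow 16)
  29÷5 = 5 each, +1 to first 4
Round 3: Dunmere=16 Elkhorn=22 Fernhollow=13 Greywater=30 Ironridge=27 → close Greywater (overflow 22)
  30÷4 = 7 each, +1 to first 2
Round 4: Dunmere=24 Elkhorn=30 Fernhollow=20 Ironridge=34 → close Elkhorn (overflow 25)
  30÷3 = 10 each, +1 to first 0
Round 5: Dunmere=34 Fernhollow=30 Ironridge=44 → close Ironridge (overflow 32)
  44÷2 = 22 each, +1 to first 0
Round 6: Dunmere=56 Fernhollow=52 → close Dunmere (overflow 50)
  56÷1 = 56 each, +1 to first 0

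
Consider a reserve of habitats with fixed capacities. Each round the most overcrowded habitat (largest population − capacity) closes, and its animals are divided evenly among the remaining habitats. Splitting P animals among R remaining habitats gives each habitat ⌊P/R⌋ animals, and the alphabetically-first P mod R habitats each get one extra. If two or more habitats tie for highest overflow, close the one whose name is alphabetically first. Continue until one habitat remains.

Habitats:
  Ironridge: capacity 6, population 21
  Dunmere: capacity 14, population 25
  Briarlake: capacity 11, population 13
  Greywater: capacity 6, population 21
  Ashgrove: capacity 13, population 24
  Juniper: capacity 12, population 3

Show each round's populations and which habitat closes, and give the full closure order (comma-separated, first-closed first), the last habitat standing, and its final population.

Closure order: Greywater, Ironridge, Ashgrove, Dunmere, Briarlake
Last habitat: Juniper with 107 animals

Round 1: Ashgrove=24 Briarlake=13 Dunmere=25 Greywater=21 Ironridge=21 Juniper=3 → close Greywater (overflow 15)
  21÷5 = 4 each, +1 to first 1
Round 2: Ashgrove=29 Briarlake=17 Dunmere=29 Ironridge=25 Juniper=7 → close Ironridge (overflow 19)
  25÷4 = 6 each, +1 to first 1
Round 3: Ashgrove=36 Briarlake=23 Dunmere=35 Juniper=13 → close Ashgrove (overflow 23)
  36÷3 = 12 each, +1 to first 0
Round 4: Briarlake=35 Dunmere=47 Juniper=25 → close Dunmere (overflow 33)
  47÷2 = 23 each, +1 to first 1
Round 5: Briarlake=59 Juniper=48 → close Briarlake (overflow 48)
  59÷1 = 59 each, +1 to first 0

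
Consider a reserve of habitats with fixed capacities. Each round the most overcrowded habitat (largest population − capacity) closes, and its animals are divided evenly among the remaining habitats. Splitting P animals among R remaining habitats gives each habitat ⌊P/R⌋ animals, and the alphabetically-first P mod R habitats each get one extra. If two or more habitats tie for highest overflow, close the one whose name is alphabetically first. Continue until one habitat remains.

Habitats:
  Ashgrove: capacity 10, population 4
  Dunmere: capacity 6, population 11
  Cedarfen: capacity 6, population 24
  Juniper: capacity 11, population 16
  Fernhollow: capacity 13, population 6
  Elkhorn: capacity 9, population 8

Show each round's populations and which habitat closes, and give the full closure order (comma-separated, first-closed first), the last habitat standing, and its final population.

Round 1: Ashgrove=4 Cedarfen=24 Dunmere=11 Elkhorn=8 Fernhollow=6 Juniper=16 → close Cedarfen (overflow 18)
  24÷5 = 4 each, +1 to first 4
Round 2: Ashgrove=9 Dunmere=16 Elkhorn=13 Fernhollow=11 Juniper=20 → close Dunmere (overflow 10)
  16÷4 = 4 each, +1 to first 0
Round 3: Ashgrove=13 Elkhorn=17 Fernhollow=15 Juniper=24 → close Juniper (overflow 13)
  24÷3 = 8 each, +1 to first 0
Round 4: Ashgrove=21 Elkhorn=25 Fernhollow=23 → close Elkhorn (overflow 16)
  25÷2 = 12 each, +1 to first 1
Round 5: Ashgrove=34 Fernhollow=35 → close Ashgrove (overflow 24)
  34÷1 = 34 each, +1 to first 0

Closure order: Cedarfen, Dunmere, Juniper, Elkhorn, Ashgrove
Last habitat: Fernhollow with 69 animals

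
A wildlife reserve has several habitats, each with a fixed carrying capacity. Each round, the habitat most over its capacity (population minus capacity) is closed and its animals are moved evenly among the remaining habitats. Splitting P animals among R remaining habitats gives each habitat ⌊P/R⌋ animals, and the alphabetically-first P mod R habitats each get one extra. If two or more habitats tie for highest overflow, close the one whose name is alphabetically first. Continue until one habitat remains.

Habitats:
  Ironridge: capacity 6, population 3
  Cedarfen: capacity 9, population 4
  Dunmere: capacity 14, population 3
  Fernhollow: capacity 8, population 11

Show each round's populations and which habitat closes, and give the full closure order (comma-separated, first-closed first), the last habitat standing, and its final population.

Closure order: Fernhollow, Ironridge, Cedarfen
Last habitat: Dunmere with 21 animals

Round 1: Cedarfen=4 Dunmere=3 Fernhollow=11 Ironridge=3 → close Fernhollow (overflow 3)
  11÷3 = 3 each, +1 to first 2
Round 2: Cedarfen=8 Dunmere=7 Ironridge=6 → close Ironridge (overflow 0)
  6÷2 = 3 each, +1 to first 0
Round 3: Cedarfen=11 Dunmere=10 → close Cedarfen (overflow 2)
  11÷1 = 11 each, +1 to first 0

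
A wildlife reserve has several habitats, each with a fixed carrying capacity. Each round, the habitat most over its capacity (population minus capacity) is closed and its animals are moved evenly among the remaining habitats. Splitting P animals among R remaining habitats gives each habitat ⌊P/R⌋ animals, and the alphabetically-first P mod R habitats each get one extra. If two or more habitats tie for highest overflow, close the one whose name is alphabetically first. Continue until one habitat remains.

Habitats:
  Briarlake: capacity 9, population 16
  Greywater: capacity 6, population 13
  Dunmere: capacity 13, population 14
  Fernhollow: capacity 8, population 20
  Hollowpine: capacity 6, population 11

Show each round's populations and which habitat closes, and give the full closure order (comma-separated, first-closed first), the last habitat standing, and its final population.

Closure order: Fernhollow, Briarlake, Greywater, Hollowpine
Last habitat: Dunmere with 74 animals

Round 1: Briarlake=16 Dunmere=14 Fernhollow=20 Greywater=13 Hollowpine=11 → close Fernhollow (overflow 12)
  20÷4 = 5 each, +1 to first 0
Round 2: Briarlake=21 Dunmere=19 Greywater=18 Hollowpine=16 → close Briarlake (overflow 12)
  21÷3 = 7 each, +1 to first 0
Round 3: Dunmere=26 Greywater=25 Hollowpine=23 → close Greywater (overflow 19)
  25÷2 = 12 each, +1 to first 1
Round 4: Dunmere=39 Hollowpine=35 → close Hollowpine (overflow 29)
  35÷1 = 35 each, +1 to first 0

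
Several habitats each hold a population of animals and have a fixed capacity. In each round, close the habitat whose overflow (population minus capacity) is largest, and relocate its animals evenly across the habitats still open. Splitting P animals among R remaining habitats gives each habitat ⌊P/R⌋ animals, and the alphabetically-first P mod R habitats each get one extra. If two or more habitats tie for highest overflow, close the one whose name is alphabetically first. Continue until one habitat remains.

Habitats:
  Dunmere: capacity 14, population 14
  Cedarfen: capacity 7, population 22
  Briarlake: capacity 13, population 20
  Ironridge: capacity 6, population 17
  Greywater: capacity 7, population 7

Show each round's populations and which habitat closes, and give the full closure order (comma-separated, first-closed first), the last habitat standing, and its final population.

Round 1: Briarlake=20 Cedarfen=22 Dunmere=14 Greywater=7 Ironridge=17 → close Cedarfen (overflow 15)
  22÷4 = 5 each, +1 to first 2
Round 2: Briarlake=26 Dunmere=20 Greywater=12 Ironridge=22 → close Ironridge (overflow 16)
  22÷3 = 7 each, +1 to first 1
Round 3: Briarlake=34 Dunmere=27 Greywater=19 → close Briarlake (overflow 21)
  34÷2 = 17 each, +1 to first 0
Round 4: Dunmere=44 Greywater=36 → close Dunmere (overflow 30)
  44÷1 = 44 each, +1 to first 0

Closure order: Cedarfen, Ironridge, Briarlake, Dunmere
Last habitat: Greywater with 80 animals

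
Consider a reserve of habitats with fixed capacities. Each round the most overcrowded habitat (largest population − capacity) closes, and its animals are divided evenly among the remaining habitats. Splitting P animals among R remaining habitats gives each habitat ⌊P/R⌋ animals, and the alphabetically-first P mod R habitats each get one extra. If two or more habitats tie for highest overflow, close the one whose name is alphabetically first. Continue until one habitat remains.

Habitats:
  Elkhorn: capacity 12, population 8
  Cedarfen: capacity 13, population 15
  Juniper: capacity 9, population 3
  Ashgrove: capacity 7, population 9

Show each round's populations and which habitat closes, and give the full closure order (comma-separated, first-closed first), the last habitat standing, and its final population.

Round 1: Ashgrove=9 Cedarfen=15 Elkhorn=8 Juniper=3 → close Ashgrove (overflow 2)
  9÷3 = 3 each, +1 to first 0
Round 2: Cedarfen=18 Elkhorn=11 Juniper=6 → close Cedarfen (overflow 5)
  18÷2 = 9 each, +1 to first 0
Round 3: Elkhorn=20 Juniper=15 → close Elkhorn (overflow 8)
  20÷1 = 20 each, +1 to first 0

Closure order: Ashgrove, Cedarfen, Elkhorn
Last habitat: Juniper with 35 animals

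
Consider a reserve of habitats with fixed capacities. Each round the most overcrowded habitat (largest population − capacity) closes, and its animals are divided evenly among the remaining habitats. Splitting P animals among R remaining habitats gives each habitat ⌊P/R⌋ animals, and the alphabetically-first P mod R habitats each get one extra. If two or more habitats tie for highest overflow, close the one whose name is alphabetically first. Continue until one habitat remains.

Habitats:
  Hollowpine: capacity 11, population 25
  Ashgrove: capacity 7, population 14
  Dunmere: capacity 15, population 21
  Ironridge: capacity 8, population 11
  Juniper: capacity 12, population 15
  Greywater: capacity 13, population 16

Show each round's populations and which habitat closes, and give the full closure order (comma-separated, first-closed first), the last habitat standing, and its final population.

Round 1: Ashgrove=14 Dunmere=21 Greywater=16 Hollowpine=25 Ironridge=11 Juniper=15 → close Hollowpine (overflow 14)
  25÷5 = 5 each, +1 to first 0
Round 2: Ashgrove=19 Dunmere=26 Greywater=21 Ironridge=16 Juniper=20 → close Ashgrove (overflow 12)
  19÷4 = 4 each, +1 to first 3
Round 3: Dunmere=31 Greywater=26 Ironridge=21 Juniper=24 → close Dunmere (overflow 16)
  31÷3 = 10 each, +1 to first 1
Round 4: Greywater=37 Ironridge=31 Juniper=34 → close Greywater (overflow 24)
  37÷2 = 18 each, +1 to first 1
Round 5: Ironridge=50 Juniper=52 → close Ironridge (overflow 42)
  50÷1 = 50 each, +1 to first 0

Closure order: Hollowpine, Ashgrove, Dunmere, Greywater, Ironridge
Last habitat: Juniper with 102 animals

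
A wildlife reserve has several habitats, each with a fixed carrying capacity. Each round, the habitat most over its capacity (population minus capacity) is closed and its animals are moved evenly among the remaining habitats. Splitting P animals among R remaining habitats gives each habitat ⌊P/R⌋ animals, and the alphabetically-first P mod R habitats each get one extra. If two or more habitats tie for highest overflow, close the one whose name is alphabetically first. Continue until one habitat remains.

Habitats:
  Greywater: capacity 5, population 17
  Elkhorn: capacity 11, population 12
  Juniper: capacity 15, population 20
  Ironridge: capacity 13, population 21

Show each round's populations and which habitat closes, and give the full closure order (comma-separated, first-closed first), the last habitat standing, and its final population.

Round 1: Elkhorn=12 Greywater=17 Ironridge=21 Juniper=20 → close Greywater (overflow 12)
  17÷3 = 5 each, +1 to first 2
Round 2: Elkhorn=18 Ironridge=27 Juniper=25 → close Ironridge (overflow 14)
  27÷2 = 13 each, +1 to first 1
Round 3: Elkhorn=32 Juniper=38 → close Juniper (overflow 23)
  38÷1 = 38 each, +1 to first 0

Closure order: Greywater, Ironridge, Juniper
Last habitat: Elkhorn with 70 animals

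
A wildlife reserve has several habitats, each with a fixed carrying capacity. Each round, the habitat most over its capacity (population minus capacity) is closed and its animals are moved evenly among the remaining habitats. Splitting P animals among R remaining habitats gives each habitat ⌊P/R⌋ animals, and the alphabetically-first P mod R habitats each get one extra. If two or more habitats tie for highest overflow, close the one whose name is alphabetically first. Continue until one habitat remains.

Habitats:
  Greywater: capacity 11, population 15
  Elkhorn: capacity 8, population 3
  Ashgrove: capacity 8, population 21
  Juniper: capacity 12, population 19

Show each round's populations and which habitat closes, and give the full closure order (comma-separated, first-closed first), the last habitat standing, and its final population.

Closure order: Ashgrove, Juniper, Greywater
Last habitat: Elkhorn with 58 animals

Round 1: Ashgrove=21 Elkhorn=3 Greywater=15 Juniper=19 → close Ashgrove (overflow 13)
  21÷3 = 7 each, +1 to first 0
Round 2: Elkhorn=10 Greywater=22 Juniper=26 → close Juniper (overflow 14)
  26÷2 = 13 each, +1 to first 0
Round 3: Elkhorn=23 Greywater=35 → close Greywater (overflow 24)
  35÷1 = 35 each, +1 to first 0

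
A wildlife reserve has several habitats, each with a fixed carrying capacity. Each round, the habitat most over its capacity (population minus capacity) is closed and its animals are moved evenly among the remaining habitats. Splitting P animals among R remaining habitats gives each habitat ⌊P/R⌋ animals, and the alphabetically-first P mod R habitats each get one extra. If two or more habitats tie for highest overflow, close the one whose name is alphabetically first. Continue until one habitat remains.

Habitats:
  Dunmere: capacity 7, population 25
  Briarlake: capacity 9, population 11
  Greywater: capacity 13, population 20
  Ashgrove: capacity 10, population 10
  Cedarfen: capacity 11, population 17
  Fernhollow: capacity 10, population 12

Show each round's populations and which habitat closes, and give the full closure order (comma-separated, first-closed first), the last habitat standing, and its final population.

Closure order: Dunmere, Greywater, Cedarfen, Ashgrove, Briarlake
Last habitat: Fernhollow with 95 animals

Round 1: Ashgrove=10 Briarlake=11 Cedarfen=17 Dunmere=25 Fernhollow=12 Greywater=20 → close Dunmere (overflow 18)
  25÷5 = 5 each, +1 to first 0
Round 2: Ashgrove=15 Briarlake=16 Cedarfen=22 Fernhollow=17 Greywater=25 → close Greywater (overflow 12)
  25÷4 = 6 each, +1 to first 1
Round 3: Ashgrove=22 Briarlake=22 Cedarfen=28 Fernhollow=23 → close Cedarfen (overflow 17)
  28÷3 = 9 each, +1 to first 1
Round 4: Ashgrove=32 Briarlake=31 Fernhollow=32 → close Ashgrove (overflow 22)
  32÷2 = 16 each, +1 to first 0
Round 5: Briarlake=47 Fernhollow=48 → close Briarlake (overflow 38)
  47÷1 = 47 each, +1 to first 0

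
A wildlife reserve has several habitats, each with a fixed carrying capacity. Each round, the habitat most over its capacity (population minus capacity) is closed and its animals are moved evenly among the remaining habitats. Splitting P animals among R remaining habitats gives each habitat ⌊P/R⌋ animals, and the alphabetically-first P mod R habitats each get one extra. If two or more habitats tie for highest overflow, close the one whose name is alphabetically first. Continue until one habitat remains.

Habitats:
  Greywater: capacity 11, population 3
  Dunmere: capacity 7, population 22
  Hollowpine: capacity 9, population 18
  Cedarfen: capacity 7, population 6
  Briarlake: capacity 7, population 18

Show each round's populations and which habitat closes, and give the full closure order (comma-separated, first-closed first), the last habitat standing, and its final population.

Round 1: Briarlake=18 Cedarfen=6 Dunmere=22 Greywater=3 Hollowpine=18 → close Dunmere (overflow 15)
  22÷4 = 5 each, +1 to first 2
Round 2: Briarlake=24 Cedarfen=12 Greywater=8 Hollowpine=23 → close Briarlake (overflow 17)
  24÷3 = 8 each, +1 to first 0
Round 3: Cedarfen=20 Greywater=16 Hollowpine=31 → close Hollowpine (overflow 22)
  31÷2 = 15 each, +1 to first 1
Round 4: Cedarfen=36 Greywater=31 → close Cedarfen (overflow 29)
  36÷1 = 36 each, +1 to first 0

Closure order: Dunmere, Briarlake, Hollowpine, Cedarfen
Last habitat: Greywater with 67 animals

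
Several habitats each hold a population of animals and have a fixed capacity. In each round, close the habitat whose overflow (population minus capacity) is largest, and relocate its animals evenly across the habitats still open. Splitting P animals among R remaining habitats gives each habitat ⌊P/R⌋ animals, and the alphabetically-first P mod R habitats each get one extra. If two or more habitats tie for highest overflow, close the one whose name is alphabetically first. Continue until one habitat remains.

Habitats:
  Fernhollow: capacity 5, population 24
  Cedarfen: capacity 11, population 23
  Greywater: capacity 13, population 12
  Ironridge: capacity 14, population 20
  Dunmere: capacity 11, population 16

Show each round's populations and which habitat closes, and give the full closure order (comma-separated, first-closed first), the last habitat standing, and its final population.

Closure order: Fernhollow, Cedarfen, Dunmere, Ironridge
Last habitat: Greywater with 95 animals

Round 1: Cedarfen=23 Dunmere=16 Fernhollow=24 Greywater=12 Ironridge=20 → close Fernhollow (overflow 19)
  24÷4 = 6 each, +1 to first 0
Round 2: Cedarfen=29 Dunmere=22 Greywater=18 Ironridge=26 → close Cedarfen (overflow 18)
  29÷3 = 9 each, +1 to first 2
Round 3: Dunmere=32 Greywater=28 Ironridge=35 → close Dunmere (overflow 21)
  32÷2 = 16 each, +1 to first 0
Round 4: Greywater=44 Ironridge=51 → close Ironridge (overflow 37)
  51÷1 = 51 each, +1 to first 0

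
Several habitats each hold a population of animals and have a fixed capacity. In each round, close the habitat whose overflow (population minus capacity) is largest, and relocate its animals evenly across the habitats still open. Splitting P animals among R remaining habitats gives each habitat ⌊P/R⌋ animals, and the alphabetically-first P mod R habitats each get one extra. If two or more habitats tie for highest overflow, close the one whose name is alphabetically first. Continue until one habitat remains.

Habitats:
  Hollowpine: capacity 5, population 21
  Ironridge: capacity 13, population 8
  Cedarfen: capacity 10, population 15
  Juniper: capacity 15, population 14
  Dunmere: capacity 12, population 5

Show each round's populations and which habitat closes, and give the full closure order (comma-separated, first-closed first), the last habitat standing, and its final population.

Round 1: Cedarfen=15 Dunmere=5 Hollowpine=21 Ironridge=8 Juniper=14 → close Hollowpine (overflow 16)
  21÷4 = 5 each, +1 to first 1
Round 2: Cedarfen=21 Dunmere=10 Ironridge=13 Juniper=19 → close Cedarfen (overflow 11)
  21÷3 = 7 each, +1 to first 0
Round 3: Dunmere=17 Ironridge=20 Juniper=26 → close Juniper (overflow 11)
  26÷2 = 13 each, +1 to first 0
Round 4: Dunmere=30 Ironridge=33 → close Ironridge (overflow 20)
  33÷1 = 33 each, +1 to first 0

Closure order: Hollowpine, Cedarfen, Juniper, Ironridge
Last habitat: Dunmere with 63 animals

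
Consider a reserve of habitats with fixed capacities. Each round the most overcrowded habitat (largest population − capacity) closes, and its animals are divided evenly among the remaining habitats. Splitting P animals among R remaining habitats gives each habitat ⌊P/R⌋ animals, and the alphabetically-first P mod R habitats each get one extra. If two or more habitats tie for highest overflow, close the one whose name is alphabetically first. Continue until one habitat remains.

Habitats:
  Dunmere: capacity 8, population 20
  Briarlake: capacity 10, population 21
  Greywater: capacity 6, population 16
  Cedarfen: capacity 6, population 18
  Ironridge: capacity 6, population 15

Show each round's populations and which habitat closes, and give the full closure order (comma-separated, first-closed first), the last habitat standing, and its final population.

Closure order: Cedarfen, Dunmere, Briarlake, Greywater
Last habitat: Ironridge with 90 animals

Round 1: Briarlake=21 Cedarfen=18 Dunmere=20 Greywater=16 Ironridge=15 → close Cedarfen (overflow 12)
  18÷4 = 4 each, +1 to first 2
Round 2: Briarlake=26 Dunmere=25 Greywater=20 Ironridge=19 → close Dunmere (overflow 17)
  25÷3 = 8 each, +1 to first 1
Round 3: Briarlake=35 Greywater=28 Ironridge=27 → close Briarlake (overflow 25)
  35÷2 = 17 each, +1 to first 1
Round 4: Greywater=46 Ironridge=44 → close Greywater (overflow 40)
  46÷1 = 46 each, +1 to first 0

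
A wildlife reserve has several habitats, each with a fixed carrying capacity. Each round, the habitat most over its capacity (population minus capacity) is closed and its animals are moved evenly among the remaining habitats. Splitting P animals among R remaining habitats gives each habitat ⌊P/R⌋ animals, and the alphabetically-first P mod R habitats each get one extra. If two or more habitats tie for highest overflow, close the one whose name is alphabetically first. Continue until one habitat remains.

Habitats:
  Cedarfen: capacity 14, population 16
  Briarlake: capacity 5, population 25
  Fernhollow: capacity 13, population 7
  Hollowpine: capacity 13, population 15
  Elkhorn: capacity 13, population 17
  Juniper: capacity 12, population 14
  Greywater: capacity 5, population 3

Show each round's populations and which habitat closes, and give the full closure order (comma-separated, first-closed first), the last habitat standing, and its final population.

Round 1: Briarlake=25 Cedarfen=16 Elkhorn=17 Fernhollow=7 Greywater=3 Hollowpine=15 Juniper=14 → close Briarlake (overflow 20)
  25÷6 = 4 each, +1 to first 1
Round 2: Cedarfen=21 Elkhorn=21 Fernhollow=11 Greywater=7 Hollowpine=19 Juniper=18 → close Elkhorn (overflow 8)
  21÷5 = 4 each, +1 to first 1
Round 3: Cedarfen=26 Fernhollow=15 Greywater=11 Hollowpine=23 Juniper=22 → close Cedarfen (overflow 12)
  26÷4 = 6 each, +1 to first 2
Round 4: Fernhollow=22 Greywater=18 Hollowpine=29 Juniper=28 → close Hollowpine (overflow 16)
  29÷3 = 9 each, +1 to first 2
Round 5: Fernhollow=32 Greywater=28 Juniper=37 → close Juniper (overflow 25)
  37÷2 = 18 each, +1 to first 1
Round 6: Fernhollow=51 Greywater=46 → close Greywater (overflow 41)
  46÷1 = 46 each, +1 to first 0

Closure order: Briarlake, Elkhorn, Cedarfen, Hollowpine, Juniper, Greywater
Last habitat: Fernhollow with 97 animals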